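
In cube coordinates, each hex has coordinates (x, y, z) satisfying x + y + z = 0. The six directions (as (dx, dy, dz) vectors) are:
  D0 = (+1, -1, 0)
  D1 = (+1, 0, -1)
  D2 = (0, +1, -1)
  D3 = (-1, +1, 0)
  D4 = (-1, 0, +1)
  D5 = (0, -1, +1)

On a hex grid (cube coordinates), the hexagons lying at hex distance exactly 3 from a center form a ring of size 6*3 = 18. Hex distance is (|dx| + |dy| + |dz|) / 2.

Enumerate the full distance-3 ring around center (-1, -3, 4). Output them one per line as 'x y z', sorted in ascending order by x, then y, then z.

Answer: -4 -3 7
-4 -2 6
-4 -1 5
-4 0 4
-3 -4 7
-3 0 3
-2 -5 7
-2 0 2
-1 -6 7
-1 0 1
0 -6 6
0 -1 1
1 -6 5
1 -2 1
2 -6 4
2 -5 3
2 -4 2
2 -3 1

Derivation:
Walk ring at distance 3 from (-1, -3, 4):
Start at center + D4*3 = (-4, -3, 7)
  hex 0: (-4, -3, 7)
  hex 1: (-3, -4, 7)
  hex 2: (-2, -5, 7)
  hex 3: (-1, -6, 7)
  hex 4: (0, -6, 6)
  hex 5: (1, -6, 5)
  hex 6: (2, -6, 4)
  hex 7: (2, -5, 3)
  hex 8: (2, -4, 2)
  hex 9: (2, -3, 1)
  hex 10: (1, -2, 1)
  hex 11: (0, -1, 1)
  hex 12: (-1, 0, 1)
  hex 13: (-2, 0, 2)
  hex 14: (-3, 0, 3)
  hex 15: (-4, 0, 4)
  hex 16: (-4, -1, 5)
  hex 17: (-4, -2, 6)
Sorted: 18 hexes.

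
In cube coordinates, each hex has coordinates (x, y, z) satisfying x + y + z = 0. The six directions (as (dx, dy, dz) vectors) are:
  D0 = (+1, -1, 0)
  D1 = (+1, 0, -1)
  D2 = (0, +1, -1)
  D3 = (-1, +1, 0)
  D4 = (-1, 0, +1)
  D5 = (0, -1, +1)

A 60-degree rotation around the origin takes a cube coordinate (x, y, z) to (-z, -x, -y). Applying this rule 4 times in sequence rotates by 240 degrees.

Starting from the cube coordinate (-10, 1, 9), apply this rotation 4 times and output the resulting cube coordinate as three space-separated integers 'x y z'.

Answer: 9 -10 1

Derivation:
Start: (-10, 1, 9)
Step 1: (-10, 1, 9) -> (-(9), -(-10), -(1)) = (-9, 10, -1)
Step 2: (-9, 10, -1) -> (-(-1), -(-9), -(10)) = (1, 9, -10)
Step 3: (1, 9, -10) -> (-(-10), -(1), -(9)) = (10, -1, -9)
Step 4: (10, -1, -9) -> (-(-9), -(10), -(-1)) = (9, -10, 1)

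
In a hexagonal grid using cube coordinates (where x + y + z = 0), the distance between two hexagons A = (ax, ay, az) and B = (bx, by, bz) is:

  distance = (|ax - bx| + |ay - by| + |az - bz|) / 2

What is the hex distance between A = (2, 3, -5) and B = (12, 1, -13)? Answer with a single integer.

|ax - bx| = |2 - 12| = 10
|ay - by| = |3 - 1| = 2
|az - bz| = |-5 - (-13)| = 8
distance = (10 + 2 + 8) / 2 = 20 / 2 = 10

Answer: 10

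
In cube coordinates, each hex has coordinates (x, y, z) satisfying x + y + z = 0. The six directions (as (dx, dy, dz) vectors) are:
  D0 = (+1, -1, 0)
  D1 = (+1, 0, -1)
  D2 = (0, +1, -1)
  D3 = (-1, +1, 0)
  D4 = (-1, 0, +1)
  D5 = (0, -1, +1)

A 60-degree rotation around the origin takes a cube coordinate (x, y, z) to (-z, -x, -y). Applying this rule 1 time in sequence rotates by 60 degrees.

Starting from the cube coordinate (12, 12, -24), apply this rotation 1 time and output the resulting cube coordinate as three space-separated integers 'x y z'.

Start: (12, 12, -24)
Step 1: (12, 12, -24) -> (-(-24), -(12), -(12)) = (24, -12, -12)

Answer: 24 -12 -12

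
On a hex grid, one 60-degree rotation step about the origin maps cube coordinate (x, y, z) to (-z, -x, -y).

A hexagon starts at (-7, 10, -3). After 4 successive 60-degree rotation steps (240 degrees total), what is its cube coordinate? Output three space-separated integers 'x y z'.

Start: (-7, 10, -3)
Step 1: (-7, 10, -3) -> (-(-3), -(-7), -(10)) = (3, 7, -10)
Step 2: (3, 7, -10) -> (-(-10), -(3), -(7)) = (10, -3, -7)
Step 3: (10, -3, -7) -> (-(-7), -(10), -(-3)) = (7, -10, 3)
Step 4: (7, -10, 3) -> (-(3), -(7), -(-10)) = (-3, -7, 10)

Answer: -3 -7 10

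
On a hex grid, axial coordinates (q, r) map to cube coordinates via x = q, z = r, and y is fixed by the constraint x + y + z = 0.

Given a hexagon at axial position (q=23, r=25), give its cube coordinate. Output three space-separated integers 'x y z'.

Answer: 23 -48 25

Derivation:
x = q = 23
z = r = 25
y = -x - z = -(23) - (25) = -48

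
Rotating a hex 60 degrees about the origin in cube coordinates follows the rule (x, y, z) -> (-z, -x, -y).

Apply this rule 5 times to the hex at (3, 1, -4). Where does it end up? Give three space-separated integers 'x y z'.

Start: (3, 1, -4)
Step 1: (3, 1, -4) -> (-(-4), -(3), -(1)) = (4, -3, -1)
Step 2: (4, -3, -1) -> (-(-1), -(4), -(-3)) = (1, -4, 3)
Step 3: (1, -4, 3) -> (-(3), -(1), -(-4)) = (-3, -1, 4)
Step 4: (-3, -1, 4) -> (-(4), -(-3), -(-1)) = (-4, 3, 1)
Step 5: (-4, 3, 1) -> (-(1), -(-4), -(3)) = (-1, 4, -3)

Answer: -1 4 -3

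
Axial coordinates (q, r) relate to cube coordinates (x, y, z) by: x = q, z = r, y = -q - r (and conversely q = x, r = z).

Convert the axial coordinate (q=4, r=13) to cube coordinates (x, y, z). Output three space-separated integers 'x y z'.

Answer: 4 -17 13

Derivation:
x = q = 4
z = r = 13
y = -x - z = -(4) - (13) = -17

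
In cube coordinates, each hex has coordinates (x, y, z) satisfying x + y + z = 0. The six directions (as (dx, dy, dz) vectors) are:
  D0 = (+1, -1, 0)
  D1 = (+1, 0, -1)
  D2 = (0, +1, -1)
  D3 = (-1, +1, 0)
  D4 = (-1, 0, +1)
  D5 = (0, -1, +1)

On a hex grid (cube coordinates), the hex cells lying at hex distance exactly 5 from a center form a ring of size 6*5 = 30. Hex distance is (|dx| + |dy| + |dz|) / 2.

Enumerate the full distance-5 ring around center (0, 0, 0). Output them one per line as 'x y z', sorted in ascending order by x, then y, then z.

Answer: -5 0 5
-5 1 4
-5 2 3
-5 3 2
-5 4 1
-5 5 0
-4 -1 5
-4 5 -1
-3 -2 5
-3 5 -2
-2 -3 5
-2 5 -3
-1 -4 5
-1 5 -4
0 -5 5
0 5 -5
1 -5 4
1 4 -5
2 -5 3
2 3 -5
3 -5 2
3 2 -5
4 -5 1
4 1 -5
5 -5 0
5 -4 -1
5 -3 -2
5 -2 -3
5 -1 -4
5 0 -5

Derivation:
Walk ring at distance 5 from (0, 0, 0):
Start at center + D4*5 = (-5, 0, 5)
  hex 0: (-5, 0, 5)
  hex 1: (-4, -1, 5)
  hex 2: (-3, -2, 5)
  hex 3: (-2, -3, 5)
  hex 4: (-1, -4, 5)
  hex 5: (0, -5, 5)
  hex 6: (1, -5, 4)
  hex 7: (2, -5, 3)
  hex 8: (3, -5, 2)
  hex 9: (4, -5, 1)
  hex 10: (5, -5, 0)
  hex 11: (5, -4, -1)
  hex 12: (5, -3, -2)
  hex 13: (5, -2, -3)
  hex 14: (5, -1, -4)
  hex 15: (5, 0, -5)
  hex 16: (4, 1, -5)
  hex 17: (3, 2, -5)
  hex 18: (2, 3, -5)
  hex 19: (1, 4, -5)
  hex 20: (0, 5, -5)
  hex 21: (-1, 5, -4)
  hex 22: (-2, 5, -3)
  hex 23: (-3, 5, -2)
  hex 24: (-4, 5, -1)
  hex 25: (-5, 5, 0)
  hex 26: (-5, 4, 1)
  hex 27: (-5, 3, 2)
  hex 28: (-5, 2, 3)
  hex 29: (-5, 1, 4)
Sorted: 30 hexes.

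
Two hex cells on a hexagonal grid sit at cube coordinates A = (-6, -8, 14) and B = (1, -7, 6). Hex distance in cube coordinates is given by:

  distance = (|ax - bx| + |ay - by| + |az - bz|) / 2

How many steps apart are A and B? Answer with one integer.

|ax - bx| = |-6 - 1| = 7
|ay - by| = |-8 - (-7)| = 1
|az - bz| = |14 - 6| = 8
distance = (7 + 1 + 8) / 2 = 16 / 2 = 8

Answer: 8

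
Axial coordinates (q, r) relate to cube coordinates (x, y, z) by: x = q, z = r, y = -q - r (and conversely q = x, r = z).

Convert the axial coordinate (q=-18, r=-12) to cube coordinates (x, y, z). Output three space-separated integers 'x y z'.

x = q = -18
z = r = -12
y = -x - z = -(-18) - (-12) = 30

Answer: -18 30 -12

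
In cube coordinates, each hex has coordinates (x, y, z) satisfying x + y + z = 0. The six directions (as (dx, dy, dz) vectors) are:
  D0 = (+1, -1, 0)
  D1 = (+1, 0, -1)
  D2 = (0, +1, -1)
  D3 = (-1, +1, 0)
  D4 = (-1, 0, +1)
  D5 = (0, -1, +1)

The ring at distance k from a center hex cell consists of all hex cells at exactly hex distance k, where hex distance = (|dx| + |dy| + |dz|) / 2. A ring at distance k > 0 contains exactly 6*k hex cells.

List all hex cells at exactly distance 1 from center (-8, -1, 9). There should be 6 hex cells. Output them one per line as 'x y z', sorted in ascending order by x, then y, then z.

Walk ring at distance 1 from (-8, -1, 9):
Start at center + D4*1 = (-9, -1, 10)
  hex 0: (-9, -1, 10)
  hex 1: (-8, -2, 10)
  hex 2: (-7, -2, 9)
  hex 3: (-7, -1, 8)
  hex 4: (-8, 0, 8)
  hex 5: (-9, 0, 9)
Sorted: 6 hexes.

Answer: -9 -1 10
-9 0 9
-8 -2 10
-8 0 8
-7 -2 9
-7 -1 8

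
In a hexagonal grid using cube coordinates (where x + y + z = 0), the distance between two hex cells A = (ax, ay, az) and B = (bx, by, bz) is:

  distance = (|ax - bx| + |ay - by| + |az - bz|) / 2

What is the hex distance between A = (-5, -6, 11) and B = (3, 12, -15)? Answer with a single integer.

Answer: 26

Derivation:
|ax - bx| = |-5 - 3| = 8
|ay - by| = |-6 - 12| = 18
|az - bz| = |11 - (-15)| = 26
distance = (8 + 18 + 26) / 2 = 52 / 2 = 26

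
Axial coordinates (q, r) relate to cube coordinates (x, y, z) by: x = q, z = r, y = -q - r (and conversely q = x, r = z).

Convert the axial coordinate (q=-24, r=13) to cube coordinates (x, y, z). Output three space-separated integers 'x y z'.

x = q = -24
z = r = 13
y = -x - z = -(-24) - (13) = 11

Answer: -24 11 13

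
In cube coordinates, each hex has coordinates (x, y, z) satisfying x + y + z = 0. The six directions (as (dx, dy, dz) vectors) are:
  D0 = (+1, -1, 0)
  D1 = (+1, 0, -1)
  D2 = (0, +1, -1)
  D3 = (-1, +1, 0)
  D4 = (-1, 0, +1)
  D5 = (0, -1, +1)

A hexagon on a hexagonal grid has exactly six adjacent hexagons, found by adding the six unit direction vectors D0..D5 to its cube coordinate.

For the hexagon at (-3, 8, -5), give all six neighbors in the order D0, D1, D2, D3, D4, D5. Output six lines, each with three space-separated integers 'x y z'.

Center: (-3, 8, -5). Add each direction:
  D0: (-3, 8, -5) + (1, -1, 0) = (-2, 7, -5)
  D1: (-3, 8, -5) + (1, 0, -1) = (-2, 8, -6)
  D2: (-3, 8, -5) + (0, 1, -1) = (-3, 9, -6)
  D3: (-3, 8, -5) + (-1, 1, 0) = (-4, 9, -5)
  D4: (-3, 8, -5) + (-1, 0, 1) = (-4, 8, -4)
  D5: (-3, 8, -5) + (0, -1, 1) = (-3, 7, -4)

Answer: -2 7 -5
-2 8 -6
-3 9 -6
-4 9 -5
-4 8 -4
-3 7 -4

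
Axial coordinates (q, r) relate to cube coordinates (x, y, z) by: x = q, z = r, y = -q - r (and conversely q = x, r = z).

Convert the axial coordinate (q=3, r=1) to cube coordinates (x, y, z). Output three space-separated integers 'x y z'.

Answer: 3 -4 1

Derivation:
x = q = 3
z = r = 1
y = -x - z = -(3) - (1) = -4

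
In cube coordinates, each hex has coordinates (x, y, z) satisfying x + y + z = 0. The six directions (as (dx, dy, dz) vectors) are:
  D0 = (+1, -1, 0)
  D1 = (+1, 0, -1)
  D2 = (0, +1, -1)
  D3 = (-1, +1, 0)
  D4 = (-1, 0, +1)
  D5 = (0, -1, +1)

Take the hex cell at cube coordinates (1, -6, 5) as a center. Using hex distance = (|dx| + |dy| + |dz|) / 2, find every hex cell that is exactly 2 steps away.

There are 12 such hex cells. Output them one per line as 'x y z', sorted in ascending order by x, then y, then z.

Answer: -1 -6 7
-1 -5 6
-1 -4 5
0 -7 7
0 -4 4
1 -8 7
1 -4 3
2 -8 6
2 -5 3
3 -8 5
3 -7 4
3 -6 3

Derivation:
Walk ring at distance 2 from (1, -6, 5):
Start at center + D4*2 = (-1, -6, 7)
  hex 0: (-1, -6, 7)
  hex 1: (0, -7, 7)
  hex 2: (1, -8, 7)
  hex 3: (2, -8, 6)
  hex 4: (3, -8, 5)
  hex 5: (3, -7, 4)
  hex 6: (3, -6, 3)
  hex 7: (2, -5, 3)
  hex 8: (1, -4, 3)
  hex 9: (0, -4, 4)
  hex 10: (-1, -4, 5)
  hex 11: (-1, -5, 6)
Sorted: 12 hexes.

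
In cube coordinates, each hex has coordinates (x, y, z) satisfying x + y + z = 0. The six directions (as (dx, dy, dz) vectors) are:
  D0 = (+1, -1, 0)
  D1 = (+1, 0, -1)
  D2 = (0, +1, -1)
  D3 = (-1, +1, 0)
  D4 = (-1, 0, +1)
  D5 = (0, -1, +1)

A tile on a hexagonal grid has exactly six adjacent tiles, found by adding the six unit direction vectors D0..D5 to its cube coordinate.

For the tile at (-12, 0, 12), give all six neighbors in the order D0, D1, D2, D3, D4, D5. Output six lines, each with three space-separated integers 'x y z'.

Center: (-12, 0, 12). Add each direction:
  D0: (-12, 0, 12) + (1, -1, 0) = (-11, -1, 12)
  D1: (-12, 0, 12) + (1, 0, -1) = (-11, 0, 11)
  D2: (-12, 0, 12) + (0, 1, -1) = (-12, 1, 11)
  D3: (-12, 0, 12) + (-1, 1, 0) = (-13, 1, 12)
  D4: (-12, 0, 12) + (-1, 0, 1) = (-13, 0, 13)
  D5: (-12, 0, 12) + (0, -1, 1) = (-12, -1, 13)

Answer: -11 -1 12
-11 0 11
-12 1 11
-13 1 12
-13 0 13
-12 -1 13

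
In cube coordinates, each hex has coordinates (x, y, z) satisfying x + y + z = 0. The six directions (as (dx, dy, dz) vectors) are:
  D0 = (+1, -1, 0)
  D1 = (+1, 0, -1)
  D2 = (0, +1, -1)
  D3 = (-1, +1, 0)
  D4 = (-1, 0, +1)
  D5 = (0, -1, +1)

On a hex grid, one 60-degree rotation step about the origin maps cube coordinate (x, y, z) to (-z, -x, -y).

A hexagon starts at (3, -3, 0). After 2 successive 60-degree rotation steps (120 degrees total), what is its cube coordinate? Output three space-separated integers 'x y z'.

Start: (3, -3, 0)
Step 1: (3, -3, 0) -> (-(0), -(3), -(-3)) = (0, -3, 3)
Step 2: (0, -3, 3) -> (-(3), -(0), -(-3)) = (-3, 0, 3)

Answer: -3 0 3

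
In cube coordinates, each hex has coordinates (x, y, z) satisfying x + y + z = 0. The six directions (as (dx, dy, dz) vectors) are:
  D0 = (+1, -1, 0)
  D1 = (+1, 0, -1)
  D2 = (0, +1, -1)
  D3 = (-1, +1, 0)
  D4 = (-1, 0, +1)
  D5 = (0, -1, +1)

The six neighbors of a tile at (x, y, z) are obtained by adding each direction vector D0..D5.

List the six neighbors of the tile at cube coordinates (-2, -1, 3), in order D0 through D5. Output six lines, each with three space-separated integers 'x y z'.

Center: (-2, -1, 3). Add each direction:
  D0: (-2, -1, 3) + (1, -1, 0) = (-1, -2, 3)
  D1: (-2, -1, 3) + (1, 0, -1) = (-1, -1, 2)
  D2: (-2, -1, 3) + (0, 1, -1) = (-2, 0, 2)
  D3: (-2, -1, 3) + (-1, 1, 0) = (-3, 0, 3)
  D4: (-2, -1, 3) + (-1, 0, 1) = (-3, -1, 4)
  D5: (-2, -1, 3) + (0, -1, 1) = (-2, -2, 4)

Answer: -1 -2 3
-1 -1 2
-2 0 2
-3 0 3
-3 -1 4
-2 -2 4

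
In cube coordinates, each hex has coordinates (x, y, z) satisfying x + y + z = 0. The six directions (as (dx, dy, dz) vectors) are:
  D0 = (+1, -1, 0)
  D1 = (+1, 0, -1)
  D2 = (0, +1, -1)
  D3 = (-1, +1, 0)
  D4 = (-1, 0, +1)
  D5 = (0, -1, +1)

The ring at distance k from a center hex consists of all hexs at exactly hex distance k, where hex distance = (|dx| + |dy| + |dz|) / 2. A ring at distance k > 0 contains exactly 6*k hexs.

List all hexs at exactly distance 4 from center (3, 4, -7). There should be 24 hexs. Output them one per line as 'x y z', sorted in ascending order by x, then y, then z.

Answer: -1 4 -3
-1 5 -4
-1 6 -5
-1 7 -6
-1 8 -7
0 3 -3
0 8 -8
1 2 -3
1 8 -9
2 1 -3
2 8 -10
3 0 -3
3 8 -11
4 0 -4
4 7 -11
5 0 -5
5 6 -11
6 0 -6
6 5 -11
7 0 -7
7 1 -8
7 2 -9
7 3 -10
7 4 -11

Derivation:
Walk ring at distance 4 from (3, 4, -7):
Start at center + D4*4 = (-1, 4, -3)
  hex 0: (-1, 4, -3)
  hex 1: (0, 3, -3)
  hex 2: (1, 2, -3)
  hex 3: (2, 1, -3)
  hex 4: (3, 0, -3)
  hex 5: (4, 0, -4)
  hex 6: (5, 0, -5)
  hex 7: (6, 0, -6)
  hex 8: (7, 0, -7)
  hex 9: (7, 1, -8)
  hex 10: (7, 2, -9)
  hex 11: (7, 3, -10)
  hex 12: (7, 4, -11)
  hex 13: (6, 5, -11)
  hex 14: (5, 6, -11)
  hex 15: (4, 7, -11)
  hex 16: (3, 8, -11)
  hex 17: (2, 8, -10)
  hex 18: (1, 8, -9)
  hex 19: (0, 8, -8)
  hex 20: (-1, 8, -7)
  hex 21: (-1, 7, -6)
  hex 22: (-1, 6, -5)
  hex 23: (-1, 5, -4)
Sorted: 24 hexes.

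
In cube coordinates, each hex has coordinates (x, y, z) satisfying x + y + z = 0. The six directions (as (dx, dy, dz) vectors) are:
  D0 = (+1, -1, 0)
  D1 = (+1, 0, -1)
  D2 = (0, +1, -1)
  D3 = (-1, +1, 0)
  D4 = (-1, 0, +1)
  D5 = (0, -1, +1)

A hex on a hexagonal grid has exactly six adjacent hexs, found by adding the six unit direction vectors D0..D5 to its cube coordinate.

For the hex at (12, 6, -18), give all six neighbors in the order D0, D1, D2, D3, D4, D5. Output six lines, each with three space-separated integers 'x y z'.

Answer: 13 5 -18
13 6 -19
12 7 -19
11 7 -18
11 6 -17
12 5 -17

Derivation:
Center: (12, 6, -18). Add each direction:
  D0: (12, 6, -18) + (1, -1, 0) = (13, 5, -18)
  D1: (12, 6, -18) + (1, 0, -1) = (13, 6, -19)
  D2: (12, 6, -18) + (0, 1, -1) = (12, 7, -19)
  D3: (12, 6, -18) + (-1, 1, 0) = (11, 7, -18)
  D4: (12, 6, -18) + (-1, 0, 1) = (11, 6, -17)
  D5: (12, 6, -18) + (0, -1, 1) = (12, 5, -17)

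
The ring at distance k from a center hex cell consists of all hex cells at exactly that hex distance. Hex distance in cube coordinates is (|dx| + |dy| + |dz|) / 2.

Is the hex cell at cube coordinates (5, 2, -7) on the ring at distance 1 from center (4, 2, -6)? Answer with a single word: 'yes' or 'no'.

Answer: yes

Derivation:
|px - cx| = |5 - 4| = 1
|py - cy| = |2 - 2| = 0
|pz - cz| = |-7 - (-6)| = 1
distance = (1+0+1)/2 = 2/2 = 1
radius = 1; distance == radius -> yes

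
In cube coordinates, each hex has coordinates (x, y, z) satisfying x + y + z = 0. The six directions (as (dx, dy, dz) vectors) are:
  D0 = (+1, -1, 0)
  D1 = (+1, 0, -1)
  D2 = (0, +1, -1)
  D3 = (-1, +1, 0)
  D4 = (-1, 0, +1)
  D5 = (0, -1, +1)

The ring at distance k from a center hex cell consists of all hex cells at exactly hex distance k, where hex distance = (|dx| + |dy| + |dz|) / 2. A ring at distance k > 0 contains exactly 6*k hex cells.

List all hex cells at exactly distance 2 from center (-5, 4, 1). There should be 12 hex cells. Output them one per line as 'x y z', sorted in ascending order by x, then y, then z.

Walk ring at distance 2 from (-5, 4, 1):
Start at center + D4*2 = (-7, 4, 3)
  hex 0: (-7, 4, 3)
  hex 1: (-6, 3, 3)
  hex 2: (-5, 2, 3)
  hex 3: (-4, 2, 2)
  hex 4: (-3, 2, 1)
  hex 5: (-3, 3, 0)
  hex 6: (-3, 4, -1)
  hex 7: (-4, 5, -1)
  hex 8: (-5, 6, -1)
  hex 9: (-6, 6, 0)
  hex 10: (-7, 6, 1)
  hex 11: (-7, 5, 2)
Sorted: 12 hexes.

Answer: -7 4 3
-7 5 2
-7 6 1
-6 3 3
-6 6 0
-5 2 3
-5 6 -1
-4 2 2
-4 5 -1
-3 2 1
-3 3 0
-3 4 -1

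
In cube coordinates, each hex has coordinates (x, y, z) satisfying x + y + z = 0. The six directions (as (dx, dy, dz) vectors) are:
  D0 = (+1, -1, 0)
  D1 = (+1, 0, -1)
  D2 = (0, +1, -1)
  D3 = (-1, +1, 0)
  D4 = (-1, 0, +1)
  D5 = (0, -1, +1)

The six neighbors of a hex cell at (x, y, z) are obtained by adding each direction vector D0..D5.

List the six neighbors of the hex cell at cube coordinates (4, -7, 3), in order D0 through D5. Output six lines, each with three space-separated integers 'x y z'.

Center: (4, -7, 3). Add each direction:
  D0: (4, -7, 3) + (1, -1, 0) = (5, -8, 3)
  D1: (4, -7, 3) + (1, 0, -1) = (5, -7, 2)
  D2: (4, -7, 3) + (0, 1, -1) = (4, -6, 2)
  D3: (4, -7, 3) + (-1, 1, 0) = (3, -6, 3)
  D4: (4, -7, 3) + (-1, 0, 1) = (3, -7, 4)
  D5: (4, -7, 3) + (0, -1, 1) = (4, -8, 4)

Answer: 5 -8 3
5 -7 2
4 -6 2
3 -6 3
3 -7 4
4 -8 4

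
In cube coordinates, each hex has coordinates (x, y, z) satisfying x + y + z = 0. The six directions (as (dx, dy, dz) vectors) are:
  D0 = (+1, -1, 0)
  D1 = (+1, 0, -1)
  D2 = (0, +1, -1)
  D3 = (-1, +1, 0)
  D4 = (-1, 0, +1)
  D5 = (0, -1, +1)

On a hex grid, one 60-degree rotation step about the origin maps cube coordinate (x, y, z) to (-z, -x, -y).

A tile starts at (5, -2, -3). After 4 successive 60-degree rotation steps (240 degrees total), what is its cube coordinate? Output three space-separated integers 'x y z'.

Answer: -3 5 -2

Derivation:
Start: (5, -2, -3)
Step 1: (5, -2, -3) -> (-(-3), -(5), -(-2)) = (3, -5, 2)
Step 2: (3, -5, 2) -> (-(2), -(3), -(-5)) = (-2, -3, 5)
Step 3: (-2, -3, 5) -> (-(5), -(-2), -(-3)) = (-5, 2, 3)
Step 4: (-5, 2, 3) -> (-(3), -(-5), -(2)) = (-3, 5, -2)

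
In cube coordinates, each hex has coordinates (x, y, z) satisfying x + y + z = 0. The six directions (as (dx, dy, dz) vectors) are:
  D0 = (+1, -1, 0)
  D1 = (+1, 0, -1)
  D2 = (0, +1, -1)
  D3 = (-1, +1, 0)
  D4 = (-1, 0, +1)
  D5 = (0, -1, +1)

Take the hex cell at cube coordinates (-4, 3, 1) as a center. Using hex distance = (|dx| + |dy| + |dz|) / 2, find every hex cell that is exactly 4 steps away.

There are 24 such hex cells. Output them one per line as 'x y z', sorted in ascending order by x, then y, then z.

Walk ring at distance 4 from (-4, 3, 1):
Start at center + D4*4 = (-8, 3, 5)
  hex 0: (-8, 3, 5)
  hex 1: (-7, 2, 5)
  hex 2: (-6, 1, 5)
  hex 3: (-5, 0, 5)
  hex 4: (-4, -1, 5)
  hex 5: (-3, -1, 4)
  hex 6: (-2, -1, 3)
  hex 7: (-1, -1, 2)
  hex 8: (0, -1, 1)
  hex 9: (0, 0, 0)
  hex 10: (0, 1, -1)
  hex 11: (0, 2, -2)
  hex 12: (0, 3, -3)
  hex 13: (-1, 4, -3)
  hex 14: (-2, 5, -3)
  hex 15: (-3, 6, -3)
  hex 16: (-4, 7, -3)
  hex 17: (-5, 7, -2)
  hex 18: (-6, 7, -1)
  hex 19: (-7, 7, 0)
  hex 20: (-8, 7, 1)
  hex 21: (-8, 6, 2)
  hex 22: (-8, 5, 3)
  hex 23: (-8, 4, 4)
Sorted: 24 hexes.

Answer: -8 3 5
-8 4 4
-8 5 3
-8 6 2
-8 7 1
-7 2 5
-7 7 0
-6 1 5
-6 7 -1
-5 0 5
-5 7 -2
-4 -1 5
-4 7 -3
-3 -1 4
-3 6 -3
-2 -1 3
-2 5 -3
-1 -1 2
-1 4 -3
0 -1 1
0 0 0
0 1 -1
0 2 -2
0 3 -3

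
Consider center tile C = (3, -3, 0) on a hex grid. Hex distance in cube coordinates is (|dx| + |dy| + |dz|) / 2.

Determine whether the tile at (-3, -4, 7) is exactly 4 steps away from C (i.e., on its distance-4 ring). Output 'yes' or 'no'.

Answer: no

Derivation:
|px - cx| = |-3 - 3| = 6
|py - cy| = |-4 - (-3)| = 1
|pz - cz| = |7 - 0| = 7
distance = (6+1+7)/2 = 14/2 = 7
radius = 4; distance != radius -> no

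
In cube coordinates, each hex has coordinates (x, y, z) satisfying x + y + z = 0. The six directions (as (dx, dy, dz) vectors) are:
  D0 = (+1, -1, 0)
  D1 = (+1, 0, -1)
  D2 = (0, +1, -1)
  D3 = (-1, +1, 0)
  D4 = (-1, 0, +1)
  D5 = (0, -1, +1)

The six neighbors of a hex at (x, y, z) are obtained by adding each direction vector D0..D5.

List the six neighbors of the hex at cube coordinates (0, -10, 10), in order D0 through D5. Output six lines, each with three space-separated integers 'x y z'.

Answer: 1 -11 10
1 -10 9
0 -9 9
-1 -9 10
-1 -10 11
0 -11 11

Derivation:
Center: (0, -10, 10). Add each direction:
  D0: (0, -10, 10) + (1, -1, 0) = (1, -11, 10)
  D1: (0, -10, 10) + (1, 0, -1) = (1, -10, 9)
  D2: (0, -10, 10) + (0, 1, -1) = (0, -9, 9)
  D3: (0, -10, 10) + (-1, 1, 0) = (-1, -9, 10)
  D4: (0, -10, 10) + (-1, 0, 1) = (-1, -10, 11)
  D5: (0, -10, 10) + (0, -1, 1) = (0, -11, 11)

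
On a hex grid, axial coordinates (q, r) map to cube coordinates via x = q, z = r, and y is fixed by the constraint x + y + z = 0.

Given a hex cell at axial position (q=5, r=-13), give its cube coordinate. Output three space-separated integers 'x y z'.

Answer: 5 8 -13

Derivation:
x = q = 5
z = r = -13
y = -x - z = -(5) - (-13) = 8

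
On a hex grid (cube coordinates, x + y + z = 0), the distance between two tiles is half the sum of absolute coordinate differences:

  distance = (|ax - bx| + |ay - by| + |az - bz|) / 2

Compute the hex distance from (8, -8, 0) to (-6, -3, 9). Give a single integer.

Answer: 14

Derivation:
|ax - bx| = |8 - (-6)| = 14
|ay - by| = |-8 - (-3)| = 5
|az - bz| = |0 - 9| = 9
distance = (14 + 5 + 9) / 2 = 28 / 2 = 14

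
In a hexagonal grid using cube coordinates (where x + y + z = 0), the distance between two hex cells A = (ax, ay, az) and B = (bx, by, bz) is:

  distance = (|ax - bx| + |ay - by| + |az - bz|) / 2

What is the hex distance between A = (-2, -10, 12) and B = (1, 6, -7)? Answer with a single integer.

|ax - bx| = |-2 - 1| = 3
|ay - by| = |-10 - 6| = 16
|az - bz| = |12 - (-7)| = 19
distance = (3 + 16 + 19) / 2 = 38 / 2 = 19

Answer: 19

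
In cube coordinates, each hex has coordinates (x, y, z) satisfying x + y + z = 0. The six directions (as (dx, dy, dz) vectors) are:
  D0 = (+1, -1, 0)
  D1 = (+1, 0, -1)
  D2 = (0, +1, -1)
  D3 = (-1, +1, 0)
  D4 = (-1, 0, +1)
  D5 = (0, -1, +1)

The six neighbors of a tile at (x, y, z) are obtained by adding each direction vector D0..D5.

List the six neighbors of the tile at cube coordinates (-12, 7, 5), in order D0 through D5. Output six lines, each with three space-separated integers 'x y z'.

Center: (-12, 7, 5). Add each direction:
  D0: (-12, 7, 5) + (1, -1, 0) = (-11, 6, 5)
  D1: (-12, 7, 5) + (1, 0, -1) = (-11, 7, 4)
  D2: (-12, 7, 5) + (0, 1, -1) = (-12, 8, 4)
  D3: (-12, 7, 5) + (-1, 1, 0) = (-13, 8, 5)
  D4: (-12, 7, 5) + (-1, 0, 1) = (-13, 7, 6)
  D5: (-12, 7, 5) + (0, -1, 1) = (-12, 6, 6)

Answer: -11 6 5
-11 7 4
-12 8 4
-13 8 5
-13 7 6
-12 6 6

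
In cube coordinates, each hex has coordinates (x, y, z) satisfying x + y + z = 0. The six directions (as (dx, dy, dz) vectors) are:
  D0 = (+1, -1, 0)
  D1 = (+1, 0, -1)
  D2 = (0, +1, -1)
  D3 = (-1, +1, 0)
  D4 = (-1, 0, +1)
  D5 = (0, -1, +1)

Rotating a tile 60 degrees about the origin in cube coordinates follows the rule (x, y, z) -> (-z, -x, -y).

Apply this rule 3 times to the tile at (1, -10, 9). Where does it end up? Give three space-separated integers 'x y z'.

Answer: -1 10 -9

Derivation:
Start: (1, -10, 9)
Step 1: (1, -10, 9) -> (-(9), -(1), -(-10)) = (-9, -1, 10)
Step 2: (-9, -1, 10) -> (-(10), -(-9), -(-1)) = (-10, 9, 1)
Step 3: (-10, 9, 1) -> (-(1), -(-10), -(9)) = (-1, 10, -9)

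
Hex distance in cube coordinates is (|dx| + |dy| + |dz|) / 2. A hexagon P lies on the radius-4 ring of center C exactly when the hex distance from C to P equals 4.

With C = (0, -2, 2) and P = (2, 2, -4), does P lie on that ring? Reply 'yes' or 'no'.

|px - cx| = |2 - 0| = 2
|py - cy| = |2 - (-2)| = 4
|pz - cz| = |-4 - 2| = 6
distance = (2+4+6)/2 = 12/2 = 6
radius = 4; distance != radius -> no

Answer: no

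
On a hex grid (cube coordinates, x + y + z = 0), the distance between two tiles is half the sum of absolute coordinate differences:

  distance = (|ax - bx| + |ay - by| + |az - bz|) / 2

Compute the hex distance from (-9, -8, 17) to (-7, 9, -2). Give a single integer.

|ax - bx| = |-9 - (-7)| = 2
|ay - by| = |-8 - 9| = 17
|az - bz| = |17 - (-2)| = 19
distance = (2 + 17 + 19) / 2 = 38 / 2 = 19

Answer: 19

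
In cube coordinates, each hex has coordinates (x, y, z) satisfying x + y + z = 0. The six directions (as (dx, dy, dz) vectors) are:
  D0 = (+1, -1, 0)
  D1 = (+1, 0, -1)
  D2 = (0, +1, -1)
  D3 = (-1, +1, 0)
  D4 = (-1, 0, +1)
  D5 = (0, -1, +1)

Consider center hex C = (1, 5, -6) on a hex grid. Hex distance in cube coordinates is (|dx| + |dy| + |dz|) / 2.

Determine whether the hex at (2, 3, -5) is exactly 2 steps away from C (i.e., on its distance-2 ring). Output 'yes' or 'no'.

Answer: yes

Derivation:
|px - cx| = |2 - 1| = 1
|py - cy| = |3 - 5| = 2
|pz - cz| = |-5 - (-6)| = 1
distance = (1+2+1)/2 = 4/2 = 2
radius = 2; distance == radius -> yes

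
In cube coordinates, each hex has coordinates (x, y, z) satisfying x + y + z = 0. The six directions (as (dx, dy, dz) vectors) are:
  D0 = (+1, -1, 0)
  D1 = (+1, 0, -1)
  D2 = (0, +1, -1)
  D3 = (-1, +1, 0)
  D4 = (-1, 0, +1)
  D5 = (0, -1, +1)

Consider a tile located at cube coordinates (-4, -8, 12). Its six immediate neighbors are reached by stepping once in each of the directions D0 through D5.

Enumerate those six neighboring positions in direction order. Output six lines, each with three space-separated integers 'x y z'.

Center: (-4, -8, 12). Add each direction:
  D0: (-4, -8, 12) + (1, -1, 0) = (-3, -9, 12)
  D1: (-4, -8, 12) + (1, 0, -1) = (-3, -8, 11)
  D2: (-4, -8, 12) + (0, 1, -1) = (-4, -7, 11)
  D3: (-4, -8, 12) + (-1, 1, 0) = (-5, -7, 12)
  D4: (-4, -8, 12) + (-1, 0, 1) = (-5, -8, 13)
  D5: (-4, -8, 12) + (0, -1, 1) = (-4, -9, 13)

Answer: -3 -9 12
-3 -8 11
-4 -7 11
-5 -7 12
-5 -8 13
-4 -9 13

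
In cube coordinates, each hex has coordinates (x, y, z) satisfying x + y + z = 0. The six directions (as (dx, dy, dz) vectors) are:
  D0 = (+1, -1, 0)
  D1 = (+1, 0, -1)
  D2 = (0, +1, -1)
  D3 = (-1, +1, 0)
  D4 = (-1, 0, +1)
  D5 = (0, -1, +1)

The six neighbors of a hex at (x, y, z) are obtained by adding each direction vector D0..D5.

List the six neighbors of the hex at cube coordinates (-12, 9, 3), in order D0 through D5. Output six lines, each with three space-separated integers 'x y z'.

Answer: -11 8 3
-11 9 2
-12 10 2
-13 10 3
-13 9 4
-12 8 4

Derivation:
Center: (-12, 9, 3). Add each direction:
  D0: (-12, 9, 3) + (1, -1, 0) = (-11, 8, 3)
  D1: (-12, 9, 3) + (1, 0, -1) = (-11, 9, 2)
  D2: (-12, 9, 3) + (0, 1, -1) = (-12, 10, 2)
  D3: (-12, 9, 3) + (-1, 1, 0) = (-13, 10, 3)
  D4: (-12, 9, 3) + (-1, 0, 1) = (-13, 9, 4)
  D5: (-12, 9, 3) + (0, -1, 1) = (-12, 8, 4)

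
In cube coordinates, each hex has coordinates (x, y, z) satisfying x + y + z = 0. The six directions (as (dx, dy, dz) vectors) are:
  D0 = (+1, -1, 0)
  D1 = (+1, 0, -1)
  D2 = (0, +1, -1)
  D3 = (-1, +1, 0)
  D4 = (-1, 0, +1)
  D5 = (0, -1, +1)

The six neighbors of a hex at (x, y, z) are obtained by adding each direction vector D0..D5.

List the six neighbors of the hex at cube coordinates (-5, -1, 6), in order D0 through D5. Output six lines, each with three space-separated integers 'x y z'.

Center: (-5, -1, 6). Add each direction:
  D0: (-5, -1, 6) + (1, -1, 0) = (-4, -2, 6)
  D1: (-5, -1, 6) + (1, 0, -1) = (-4, -1, 5)
  D2: (-5, -1, 6) + (0, 1, -1) = (-5, 0, 5)
  D3: (-5, -1, 6) + (-1, 1, 0) = (-6, 0, 6)
  D4: (-5, -1, 6) + (-1, 0, 1) = (-6, -1, 7)
  D5: (-5, -1, 6) + (0, -1, 1) = (-5, -2, 7)

Answer: -4 -2 6
-4 -1 5
-5 0 5
-6 0 6
-6 -1 7
-5 -2 7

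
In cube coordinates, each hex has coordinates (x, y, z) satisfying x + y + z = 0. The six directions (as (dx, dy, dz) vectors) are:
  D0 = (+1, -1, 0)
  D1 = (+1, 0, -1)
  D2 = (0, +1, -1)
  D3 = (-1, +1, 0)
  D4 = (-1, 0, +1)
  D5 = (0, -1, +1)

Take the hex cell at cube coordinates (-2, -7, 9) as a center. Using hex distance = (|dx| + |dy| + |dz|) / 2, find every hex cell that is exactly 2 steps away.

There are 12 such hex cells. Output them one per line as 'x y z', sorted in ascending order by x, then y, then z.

Walk ring at distance 2 from (-2, -7, 9):
Start at center + D4*2 = (-4, -7, 11)
  hex 0: (-4, -7, 11)
  hex 1: (-3, -8, 11)
  hex 2: (-2, -9, 11)
  hex 3: (-1, -9, 10)
  hex 4: (0, -9, 9)
  hex 5: (0, -8, 8)
  hex 6: (0, -7, 7)
  hex 7: (-1, -6, 7)
  hex 8: (-2, -5, 7)
  hex 9: (-3, -5, 8)
  hex 10: (-4, -5, 9)
  hex 11: (-4, -6, 10)
Sorted: 12 hexes.

Answer: -4 -7 11
-4 -6 10
-4 -5 9
-3 -8 11
-3 -5 8
-2 -9 11
-2 -5 7
-1 -9 10
-1 -6 7
0 -9 9
0 -8 8
0 -7 7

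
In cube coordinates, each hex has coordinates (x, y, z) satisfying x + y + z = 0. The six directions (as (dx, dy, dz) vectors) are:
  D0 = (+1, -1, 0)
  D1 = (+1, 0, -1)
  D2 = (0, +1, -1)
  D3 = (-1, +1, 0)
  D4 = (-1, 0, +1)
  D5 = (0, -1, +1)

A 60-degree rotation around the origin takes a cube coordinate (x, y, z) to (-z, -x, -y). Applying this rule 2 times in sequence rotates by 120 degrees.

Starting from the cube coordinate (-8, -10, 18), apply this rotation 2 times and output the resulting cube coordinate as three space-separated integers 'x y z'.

Answer: -10 18 -8

Derivation:
Start: (-8, -10, 18)
Step 1: (-8, -10, 18) -> (-(18), -(-8), -(-10)) = (-18, 8, 10)
Step 2: (-18, 8, 10) -> (-(10), -(-18), -(8)) = (-10, 18, -8)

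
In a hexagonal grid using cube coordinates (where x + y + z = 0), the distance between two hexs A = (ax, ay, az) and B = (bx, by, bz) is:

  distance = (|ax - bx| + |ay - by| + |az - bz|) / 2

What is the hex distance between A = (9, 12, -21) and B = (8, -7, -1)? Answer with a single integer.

|ax - bx| = |9 - 8| = 1
|ay - by| = |12 - (-7)| = 19
|az - bz| = |-21 - (-1)| = 20
distance = (1 + 19 + 20) / 2 = 40 / 2 = 20

Answer: 20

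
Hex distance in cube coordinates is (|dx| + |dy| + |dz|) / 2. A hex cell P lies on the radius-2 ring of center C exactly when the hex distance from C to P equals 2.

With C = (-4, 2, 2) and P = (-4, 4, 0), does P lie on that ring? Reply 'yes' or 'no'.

|px - cx| = |-4 - (-4)| = 0
|py - cy| = |4 - 2| = 2
|pz - cz| = |0 - 2| = 2
distance = (0+2+2)/2 = 4/2 = 2
radius = 2; distance == radius -> yes

Answer: yes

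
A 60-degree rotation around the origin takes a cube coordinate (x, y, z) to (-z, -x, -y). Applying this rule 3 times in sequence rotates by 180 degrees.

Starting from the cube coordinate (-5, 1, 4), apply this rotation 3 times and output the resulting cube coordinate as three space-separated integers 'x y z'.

Start: (-5, 1, 4)
Step 1: (-5, 1, 4) -> (-(4), -(-5), -(1)) = (-4, 5, -1)
Step 2: (-4, 5, -1) -> (-(-1), -(-4), -(5)) = (1, 4, -5)
Step 3: (1, 4, -5) -> (-(-5), -(1), -(4)) = (5, -1, -4)

Answer: 5 -1 -4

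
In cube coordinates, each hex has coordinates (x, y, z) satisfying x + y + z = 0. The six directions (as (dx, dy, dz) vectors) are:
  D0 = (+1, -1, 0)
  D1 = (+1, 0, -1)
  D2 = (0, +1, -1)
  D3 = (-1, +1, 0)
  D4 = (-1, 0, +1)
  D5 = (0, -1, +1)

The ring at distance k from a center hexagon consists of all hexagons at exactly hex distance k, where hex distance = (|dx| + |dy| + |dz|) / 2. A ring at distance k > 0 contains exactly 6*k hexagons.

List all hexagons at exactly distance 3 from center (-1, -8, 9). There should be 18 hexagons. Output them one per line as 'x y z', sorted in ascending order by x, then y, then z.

Walk ring at distance 3 from (-1, -8, 9):
Start at center + D4*3 = (-4, -8, 12)
  hex 0: (-4, -8, 12)
  hex 1: (-3, -9, 12)
  hex 2: (-2, -10, 12)
  hex 3: (-1, -11, 12)
  hex 4: (0, -11, 11)
  hex 5: (1, -11, 10)
  hex 6: (2, -11, 9)
  hex 7: (2, -10, 8)
  hex 8: (2, -9, 7)
  hex 9: (2, -8, 6)
  hex 10: (1, -7, 6)
  hex 11: (0, -6, 6)
  hex 12: (-1, -5, 6)
  hex 13: (-2, -5, 7)
  hex 14: (-3, -5, 8)
  hex 15: (-4, -5, 9)
  hex 16: (-4, -6, 10)
  hex 17: (-4, -7, 11)
Sorted: 18 hexes.

Answer: -4 -8 12
-4 -7 11
-4 -6 10
-4 -5 9
-3 -9 12
-3 -5 8
-2 -10 12
-2 -5 7
-1 -11 12
-1 -5 6
0 -11 11
0 -6 6
1 -11 10
1 -7 6
2 -11 9
2 -10 8
2 -9 7
2 -8 6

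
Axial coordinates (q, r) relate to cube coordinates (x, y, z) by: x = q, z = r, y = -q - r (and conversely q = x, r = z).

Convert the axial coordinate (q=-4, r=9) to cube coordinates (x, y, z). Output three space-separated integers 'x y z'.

Answer: -4 -5 9

Derivation:
x = q = -4
z = r = 9
y = -x - z = -(-4) - (9) = -5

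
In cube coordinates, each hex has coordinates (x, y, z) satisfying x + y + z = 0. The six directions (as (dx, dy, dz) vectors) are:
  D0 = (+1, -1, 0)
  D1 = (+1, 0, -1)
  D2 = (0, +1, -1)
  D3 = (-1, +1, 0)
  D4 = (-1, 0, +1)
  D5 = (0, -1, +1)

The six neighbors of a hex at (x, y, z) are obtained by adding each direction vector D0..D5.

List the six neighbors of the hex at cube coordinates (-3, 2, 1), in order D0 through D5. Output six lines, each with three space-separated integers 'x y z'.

Answer: -2 1 1
-2 2 0
-3 3 0
-4 3 1
-4 2 2
-3 1 2

Derivation:
Center: (-3, 2, 1). Add each direction:
  D0: (-3, 2, 1) + (1, -1, 0) = (-2, 1, 1)
  D1: (-3, 2, 1) + (1, 0, -1) = (-2, 2, 0)
  D2: (-3, 2, 1) + (0, 1, -1) = (-3, 3, 0)
  D3: (-3, 2, 1) + (-1, 1, 0) = (-4, 3, 1)
  D4: (-3, 2, 1) + (-1, 0, 1) = (-4, 2, 2)
  D5: (-3, 2, 1) + (0, -1, 1) = (-3, 1, 2)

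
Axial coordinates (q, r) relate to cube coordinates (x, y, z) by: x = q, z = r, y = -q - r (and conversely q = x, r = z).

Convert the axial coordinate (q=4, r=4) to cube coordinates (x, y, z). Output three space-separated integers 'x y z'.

Answer: 4 -8 4

Derivation:
x = q = 4
z = r = 4
y = -x - z = -(4) - (4) = -8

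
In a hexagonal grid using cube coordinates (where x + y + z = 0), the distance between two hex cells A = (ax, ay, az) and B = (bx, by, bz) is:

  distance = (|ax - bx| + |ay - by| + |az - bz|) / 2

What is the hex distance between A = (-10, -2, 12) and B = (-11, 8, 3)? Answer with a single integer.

Answer: 10

Derivation:
|ax - bx| = |-10 - (-11)| = 1
|ay - by| = |-2 - 8| = 10
|az - bz| = |12 - 3| = 9
distance = (1 + 10 + 9) / 2 = 20 / 2 = 10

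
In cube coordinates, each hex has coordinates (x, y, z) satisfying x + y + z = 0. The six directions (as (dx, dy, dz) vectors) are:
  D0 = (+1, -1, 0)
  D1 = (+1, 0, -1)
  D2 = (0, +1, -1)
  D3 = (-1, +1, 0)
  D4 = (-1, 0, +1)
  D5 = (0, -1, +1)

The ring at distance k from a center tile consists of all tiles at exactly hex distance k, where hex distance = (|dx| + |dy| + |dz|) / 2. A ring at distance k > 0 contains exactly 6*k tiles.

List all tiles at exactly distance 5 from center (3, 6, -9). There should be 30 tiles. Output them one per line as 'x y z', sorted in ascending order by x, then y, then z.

Answer: -2 6 -4
-2 7 -5
-2 8 -6
-2 9 -7
-2 10 -8
-2 11 -9
-1 5 -4
-1 11 -10
0 4 -4
0 11 -11
1 3 -4
1 11 -12
2 2 -4
2 11 -13
3 1 -4
3 11 -14
4 1 -5
4 10 -14
5 1 -6
5 9 -14
6 1 -7
6 8 -14
7 1 -8
7 7 -14
8 1 -9
8 2 -10
8 3 -11
8 4 -12
8 5 -13
8 6 -14

Derivation:
Walk ring at distance 5 from (3, 6, -9):
Start at center + D4*5 = (-2, 6, -4)
  hex 0: (-2, 6, -4)
  hex 1: (-1, 5, -4)
  hex 2: (0, 4, -4)
  hex 3: (1, 3, -4)
  hex 4: (2, 2, -4)
  hex 5: (3, 1, -4)
  hex 6: (4, 1, -5)
  hex 7: (5, 1, -6)
  hex 8: (6, 1, -7)
  hex 9: (7, 1, -8)
  hex 10: (8, 1, -9)
  hex 11: (8, 2, -10)
  hex 12: (8, 3, -11)
  hex 13: (8, 4, -12)
  hex 14: (8, 5, -13)
  hex 15: (8, 6, -14)
  hex 16: (7, 7, -14)
  hex 17: (6, 8, -14)
  hex 18: (5, 9, -14)
  hex 19: (4, 10, -14)
  hex 20: (3, 11, -14)
  hex 21: (2, 11, -13)
  hex 22: (1, 11, -12)
  hex 23: (0, 11, -11)
  hex 24: (-1, 11, -10)
  hex 25: (-2, 11, -9)
  hex 26: (-2, 10, -8)
  hex 27: (-2, 9, -7)
  hex 28: (-2, 8, -6)
  hex 29: (-2, 7, -5)
Sorted: 30 hexes.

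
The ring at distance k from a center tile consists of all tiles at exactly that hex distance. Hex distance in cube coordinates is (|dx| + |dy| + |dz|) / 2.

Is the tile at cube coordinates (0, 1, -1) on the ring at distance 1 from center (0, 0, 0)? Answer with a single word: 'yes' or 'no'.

Answer: yes

Derivation:
|px - cx| = |0 - 0| = 0
|py - cy| = |1 - 0| = 1
|pz - cz| = |-1 - 0| = 1
distance = (0+1+1)/2 = 2/2 = 1
radius = 1; distance == radius -> yes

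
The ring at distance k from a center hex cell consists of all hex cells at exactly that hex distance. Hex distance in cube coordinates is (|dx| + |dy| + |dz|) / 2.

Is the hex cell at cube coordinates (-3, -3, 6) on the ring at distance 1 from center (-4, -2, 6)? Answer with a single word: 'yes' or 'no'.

Answer: yes

Derivation:
|px - cx| = |-3 - (-4)| = 1
|py - cy| = |-3 - (-2)| = 1
|pz - cz| = |6 - 6| = 0
distance = (1+1+0)/2 = 2/2 = 1
radius = 1; distance == radius -> yes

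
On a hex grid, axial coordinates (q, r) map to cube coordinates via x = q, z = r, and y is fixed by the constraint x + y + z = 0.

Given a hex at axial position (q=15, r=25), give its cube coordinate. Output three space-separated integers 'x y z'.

Answer: 15 -40 25

Derivation:
x = q = 15
z = r = 25
y = -x - z = -(15) - (25) = -40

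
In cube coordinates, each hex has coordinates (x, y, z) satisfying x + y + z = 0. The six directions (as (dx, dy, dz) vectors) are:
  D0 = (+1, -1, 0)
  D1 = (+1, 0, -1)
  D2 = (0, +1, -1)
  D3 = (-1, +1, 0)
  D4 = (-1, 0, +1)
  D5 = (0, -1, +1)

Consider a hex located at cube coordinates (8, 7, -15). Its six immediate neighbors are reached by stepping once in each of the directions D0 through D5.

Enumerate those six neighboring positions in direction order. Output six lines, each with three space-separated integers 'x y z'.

Center: (8, 7, -15). Add each direction:
  D0: (8, 7, -15) + (1, -1, 0) = (9, 6, -15)
  D1: (8, 7, -15) + (1, 0, -1) = (9, 7, -16)
  D2: (8, 7, -15) + (0, 1, -1) = (8, 8, -16)
  D3: (8, 7, -15) + (-1, 1, 0) = (7, 8, -15)
  D4: (8, 7, -15) + (-1, 0, 1) = (7, 7, -14)
  D5: (8, 7, -15) + (0, -1, 1) = (8, 6, -14)

Answer: 9 6 -15
9 7 -16
8 8 -16
7 8 -15
7 7 -14
8 6 -14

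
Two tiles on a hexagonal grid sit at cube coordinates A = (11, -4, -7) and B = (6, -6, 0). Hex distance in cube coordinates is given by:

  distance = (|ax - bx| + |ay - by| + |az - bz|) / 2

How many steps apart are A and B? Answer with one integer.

Answer: 7

Derivation:
|ax - bx| = |11 - 6| = 5
|ay - by| = |-4 - (-6)| = 2
|az - bz| = |-7 - 0| = 7
distance = (5 + 2 + 7) / 2 = 14 / 2 = 7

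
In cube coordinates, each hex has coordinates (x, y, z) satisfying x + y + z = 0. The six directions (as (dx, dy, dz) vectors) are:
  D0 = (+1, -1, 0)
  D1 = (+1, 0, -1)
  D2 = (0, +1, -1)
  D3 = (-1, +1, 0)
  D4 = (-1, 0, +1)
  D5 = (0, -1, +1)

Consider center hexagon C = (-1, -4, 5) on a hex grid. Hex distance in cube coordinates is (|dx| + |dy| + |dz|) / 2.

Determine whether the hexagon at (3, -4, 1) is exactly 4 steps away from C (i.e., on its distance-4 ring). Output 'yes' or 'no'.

Answer: yes

Derivation:
|px - cx| = |3 - (-1)| = 4
|py - cy| = |-4 - (-4)| = 0
|pz - cz| = |1 - 5| = 4
distance = (4+0+4)/2 = 8/2 = 4
radius = 4; distance == radius -> yes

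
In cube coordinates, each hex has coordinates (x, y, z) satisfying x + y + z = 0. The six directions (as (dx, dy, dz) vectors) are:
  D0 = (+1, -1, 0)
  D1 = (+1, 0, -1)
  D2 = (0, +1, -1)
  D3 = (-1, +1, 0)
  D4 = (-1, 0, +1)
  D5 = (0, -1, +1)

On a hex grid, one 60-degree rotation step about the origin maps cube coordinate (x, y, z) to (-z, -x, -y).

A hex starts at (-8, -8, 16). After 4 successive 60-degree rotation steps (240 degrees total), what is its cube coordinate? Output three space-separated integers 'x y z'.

Start: (-8, -8, 16)
Step 1: (-8, -8, 16) -> (-(16), -(-8), -(-8)) = (-16, 8, 8)
Step 2: (-16, 8, 8) -> (-(8), -(-16), -(8)) = (-8, 16, -8)
Step 3: (-8, 16, -8) -> (-(-8), -(-8), -(16)) = (8, 8, -16)
Step 4: (8, 8, -16) -> (-(-16), -(8), -(8)) = (16, -8, -8)

Answer: 16 -8 -8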